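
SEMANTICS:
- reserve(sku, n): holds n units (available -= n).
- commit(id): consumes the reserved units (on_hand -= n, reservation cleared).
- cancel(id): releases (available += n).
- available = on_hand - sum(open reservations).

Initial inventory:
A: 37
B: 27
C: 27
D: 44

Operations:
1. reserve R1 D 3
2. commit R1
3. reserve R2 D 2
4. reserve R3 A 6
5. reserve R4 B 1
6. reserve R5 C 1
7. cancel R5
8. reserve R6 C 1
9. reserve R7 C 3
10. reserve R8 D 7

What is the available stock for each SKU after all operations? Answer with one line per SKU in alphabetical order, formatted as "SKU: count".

Answer: A: 31
B: 26
C: 23
D: 32

Derivation:
Step 1: reserve R1 D 3 -> on_hand[A=37 B=27 C=27 D=44] avail[A=37 B=27 C=27 D=41] open={R1}
Step 2: commit R1 -> on_hand[A=37 B=27 C=27 D=41] avail[A=37 B=27 C=27 D=41] open={}
Step 3: reserve R2 D 2 -> on_hand[A=37 B=27 C=27 D=41] avail[A=37 B=27 C=27 D=39] open={R2}
Step 4: reserve R3 A 6 -> on_hand[A=37 B=27 C=27 D=41] avail[A=31 B=27 C=27 D=39] open={R2,R3}
Step 5: reserve R4 B 1 -> on_hand[A=37 B=27 C=27 D=41] avail[A=31 B=26 C=27 D=39] open={R2,R3,R4}
Step 6: reserve R5 C 1 -> on_hand[A=37 B=27 C=27 D=41] avail[A=31 B=26 C=26 D=39] open={R2,R3,R4,R5}
Step 7: cancel R5 -> on_hand[A=37 B=27 C=27 D=41] avail[A=31 B=26 C=27 D=39] open={R2,R3,R4}
Step 8: reserve R6 C 1 -> on_hand[A=37 B=27 C=27 D=41] avail[A=31 B=26 C=26 D=39] open={R2,R3,R4,R6}
Step 9: reserve R7 C 3 -> on_hand[A=37 B=27 C=27 D=41] avail[A=31 B=26 C=23 D=39] open={R2,R3,R4,R6,R7}
Step 10: reserve R8 D 7 -> on_hand[A=37 B=27 C=27 D=41] avail[A=31 B=26 C=23 D=32] open={R2,R3,R4,R6,R7,R8}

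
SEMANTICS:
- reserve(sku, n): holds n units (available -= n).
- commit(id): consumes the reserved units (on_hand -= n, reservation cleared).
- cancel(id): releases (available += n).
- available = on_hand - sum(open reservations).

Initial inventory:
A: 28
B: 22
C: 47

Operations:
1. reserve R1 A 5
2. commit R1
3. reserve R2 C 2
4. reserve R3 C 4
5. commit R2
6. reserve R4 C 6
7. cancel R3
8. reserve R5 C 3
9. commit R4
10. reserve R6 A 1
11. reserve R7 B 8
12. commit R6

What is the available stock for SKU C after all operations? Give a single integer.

Step 1: reserve R1 A 5 -> on_hand[A=28 B=22 C=47] avail[A=23 B=22 C=47] open={R1}
Step 2: commit R1 -> on_hand[A=23 B=22 C=47] avail[A=23 B=22 C=47] open={}
Step 3: reserve R2 C 2 -> on_hand[A=23 B=22 C=47] avail[A=23 B=22 C=45] open={R2}
Step 4: reserve R3 C 4 -> on_hand[A=23 B=22 C=47] avail[A=23 B=22 C=41] open={R2,R3}
Step 5: commit R2 -> on_hand[A=23 B=22 C=45] avail[A=23 B=22 C=41] open={R3}
Step 6: reserve R4 C 6 -> on_hand[A=23 B=22 C=45] avail[A=23 B=22 C=35] open={R3,R4}
Step 7: cancel R3 -> on_hand[A=23 B=22 C=45] avail[A=23 B=22 C=39] open={R4}
Step 8: reserve R5 C 3 -> on_hand[A=23 B=22 C=45] avail[A=23 B=22 C=36] open={R4,R5}
Step 9: commit R4 -> on_hand[A=23 B=22 C=39] avail[A=23 B=22 C=36] open={R5}
Step 10: reserve R6 A 1 -> on_hand[A=23 B=22 C=39] avail[A=22 B=22 C=36] open={R5,R6}
Step 11: reserve R7 B 8 -> on_hand[A=23 B=22 C=39] avail[A=22 B=14 C=36] open={R5,R6,R7}
Step 12: commit R6 -> on_hand[A=22 B=22 C=39] avail[A=22 B=14 C=36] open={R5,R7}
Final available[C] = 36

Answer: 36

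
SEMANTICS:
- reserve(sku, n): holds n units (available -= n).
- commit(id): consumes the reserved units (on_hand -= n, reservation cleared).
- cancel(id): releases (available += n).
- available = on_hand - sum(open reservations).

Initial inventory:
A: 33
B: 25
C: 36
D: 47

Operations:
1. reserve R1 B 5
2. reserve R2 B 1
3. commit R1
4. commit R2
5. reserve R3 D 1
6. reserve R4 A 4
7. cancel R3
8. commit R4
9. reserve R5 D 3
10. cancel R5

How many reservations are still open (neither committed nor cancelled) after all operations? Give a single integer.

Answer: 0

Derivation:
Step 1: reserve R1 B 5 -> on_hand[A=33 B=25 C=36 D=47] avail[A=33 B=20 C=36 D=47] open={R1}
Step 2: reserve R2 B 1 -> on_hand[A=33 B=25 C=36 D=47] avail[A=33 B=19 C=36 D=47] open={R1,R2}
Step 3: commit R1 -> on_hand[A=33 B=20 C=36 D=47] avail[A=33 B=19 C=36 D=47] open={R2}
Step 4: commit R2 -> on_hand[A=33 B=19 C=36 D=47] avail[A=33 B=19 C=36 D=47] open={}
Step 5: reserve R3 D 1 -> on_hand[A=33 B=19 C=36 D=47] avail[A=33 B=19 C=36 D=46] open={R3}
Step 6: reserve R4 A 4 -> on_hand[A=33 B=19 C=36 D=47] avail[A=29 B=19 C=36 D=46] open={R3,R4}
Step 7: cancel R3 -> on_hand[A=33 B=19 C=36 D=47] avail[A=29 B=19 C=36 D=47] open={R4}
Step 8: commit R4 -> on_hand[A=29 B=19 C=36 D=47] avail[A=29 B=19 C=36 D=47] open={}
Step 9: reserve R5 D 3 -> on_hand[A=29 B=19 C=36 D=47] avail[A=29 B=19 C=36 D=44] open={R5}
Step 10: cancel R5 -> on_hand[A=29 B=19 C=36 D=47] avail[A=29 B=19 C=36 D=47] open={}
Open reservations: [] -> 0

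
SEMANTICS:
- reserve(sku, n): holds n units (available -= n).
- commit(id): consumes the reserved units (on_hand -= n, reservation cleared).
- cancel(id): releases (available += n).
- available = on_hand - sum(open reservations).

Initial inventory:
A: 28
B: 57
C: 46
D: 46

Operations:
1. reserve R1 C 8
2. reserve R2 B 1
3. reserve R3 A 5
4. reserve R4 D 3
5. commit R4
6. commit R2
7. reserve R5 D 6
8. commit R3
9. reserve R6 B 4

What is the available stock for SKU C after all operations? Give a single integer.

Answer: 38

Derivation:
Step 1: reserve R1 C 8 -> on_hand[A=28 B=57 C=46 D=46] avail[A=28 B=57 C=38 D=46] open={R1}
Step 2: reserve R2 B 1 -> on_hand[A=28 B=57 C=46 D=46] avail[A=28 B=56 C=38 D=46] open={R1,R2}
Step 3: reserve R3 A 5 -> on_hand[A=28 B=57 C=46 D=46] avail[A=23 B=56 C=38 D=46] open={R1,R2,R3}
Step 4: reserve R4 D 3 -> on_hand[A=28 B=57 C=46 D=46] avail[A=23 B=56 C=38 D=43] open={R1,R2,R3,R4}
Step 5: commit R4 -> on_hand[A=28 B=57 C=46 D=43] avail[A=23 B=56 C=38 D=43] open={R1,R2,R3}
Step 6: commit R2 -> on_hand[A=28 B=56 C=46 D=43] avail[A=23 B=56 C=38 D=43] open={R1,R3}
Step 7: reserve R5 D 6 -> on_hand[A=28 B=56 C=46 D=43] avail[A=23 B=56 C=38 D=37] open={R1,R3,R5}
Step 8: commit R3 -> on_hand[A=23 B=56 C=46 D=43] avail[A=23 B=56 C=38 D=37] open={R1,R5}
Step 9: reserve R6 B 4 -> on_hand[A=23 B=56 C=46 D=43] avail[A=23 B=52 C=38 D=37] open={R1,R5,R6}
Final available[C] = 38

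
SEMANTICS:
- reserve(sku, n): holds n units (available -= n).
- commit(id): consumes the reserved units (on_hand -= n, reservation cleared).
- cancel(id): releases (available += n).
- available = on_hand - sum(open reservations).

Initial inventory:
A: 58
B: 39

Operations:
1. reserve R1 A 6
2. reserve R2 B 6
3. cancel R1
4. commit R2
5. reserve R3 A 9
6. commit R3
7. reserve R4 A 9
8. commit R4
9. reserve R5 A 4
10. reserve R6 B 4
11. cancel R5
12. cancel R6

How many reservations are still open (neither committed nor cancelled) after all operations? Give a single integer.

Step 1: reserve R1 A 6 -> on_hand[A=58 B=39] avail[A=52 B=39] open={R1}
Step 2: reserve R2 B 6 -> on_hand[A=58 B=39] avail[A=52 B=33] open={R1,R2}
Step 3: cancel R1 -> on_hand[A=58 B=39] avail[A=58 B=33] open={R2}
Step 4: commit R2 -> on_hand[A=58 B=33] avail[A=58 B=33] open={}
Step 5: reserve R3 A 9 -> on_hand[A=58 B=33] avail[A=49 B=33] open={R3}
Step 6: commit R3 -> on_hand[A=49 B=33] avail[A=49 B=33] open={}
Step 7: reserve R4 A 9 -> on_hand[A=49 B=33] avail[A=40 B=33] open={R4}
Step 8: commit R4 -> on_hand[A=40 B=33] avail[A=40 B=33] open={}
Step 9: reserve R5 A 4 -> on_hand[A=40 B=33] avail[A=36 B=33] open={R5}
Step 10: reserve R6 B 4 -> on_hand[A=40 B=33] avail[A=36 B=29] open={R5,R6}
Step 11: cancel R5 -> on_hand[A=40 B=33] avail[A=40 B=29] open={R6}
Step 12: cancel R6 -> on_hand[A=40 B=33] avail[A=40 B=33] open={}
Open reservations: [] -> 0

Answer: 0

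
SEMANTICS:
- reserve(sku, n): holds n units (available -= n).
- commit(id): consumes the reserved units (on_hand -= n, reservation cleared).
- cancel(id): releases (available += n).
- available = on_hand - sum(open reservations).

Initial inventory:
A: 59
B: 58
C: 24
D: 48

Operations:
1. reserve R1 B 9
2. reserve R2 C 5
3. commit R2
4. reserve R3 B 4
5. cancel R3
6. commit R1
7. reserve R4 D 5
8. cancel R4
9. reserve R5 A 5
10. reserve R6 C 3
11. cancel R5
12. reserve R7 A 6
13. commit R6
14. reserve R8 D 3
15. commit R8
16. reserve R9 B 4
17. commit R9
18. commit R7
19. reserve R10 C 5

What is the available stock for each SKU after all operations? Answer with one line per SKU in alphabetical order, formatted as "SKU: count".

Answer: A: 53
B: 45
C: 11
D: 45

Derivation:
Step 1: reserve R1 B 9 -> on_hand[A=59 B=58 C=24 D=48] avail[A=59 B=49 C=24 D=48] open={R1}
Step 2: reserve R2 C 5 -> on_hand[A=59 B=58 C=24 D=48] avail[A=59 B=49 C=19 D=48] open={R1,R2}
Step 3: commit R2 -> on_hand[A=59 B=58 C=19 D=48] avail[A=59 B=49 C=19 D=48] open={R1}
Step 4: reserve R3 B 4 -> on_hand[A=59 B=58 C=19 D=48] avail[A=59 B=45 C=19 D=48] open={R1,R3}
Step 5: cancel R3 -> on_hand[A=59 B=58 C=19 D=48] avail[A=59 B=49 C=19 D=48] open={R1}
Step 6: commit R1 -> on_hand[A=59 B=49 C=19 D=48] avail[A=59 B=49 C=19 D=48] open={}
Step 7: reserve R4 D 5 -> on_hand[A=59 B=49 C=19 D=48] avail[A=59 B=49 C=19 D=43] open={R4}
Step 8: cancel R4 -> on_hand[A=59 B=49 C=19 D=48] avail[A=59 B=49 C=19 D=48] open={}
Step 9: reserve R5 A 5 -> on_hand[A=59 B=49 C=19 D=48] avail[A=54 B=49 C=19 D=48] open={R5}
Step 10: reserve R6 C 3 -> on_hand[A=59 B=49 C=19 D=48] avail[A=54 B=49 C=16 D=48] open={R5,R6}
Step 11: cancel R5 -> on_hand[A=59 B=49 C=19 D=48] avail[A=59 B=49 C=16 D=48] open={R6}
Step 12: reserve R7 A 6 -> on_hand[A=59 B=49 C=19 D=48] avail[A=53 B=49 C=16 D=48] open={R6,R7}
Step 13: commit R6 -> on_hand[A=59 B=49 C=16 D=48] avail[A=53 B=49 C=16 D=48] open={R7}
Step 14: reserve R8 D 3 -> on_hand[A=59 B=49 C=16 D=48] avail[A=53 B=49 C=16 D=45] open={R7,R8}
Step 15: commit R8 -> on_hand[A=59 B=49 C=16 D=45] avail[A=53 B=49 C=16 D=45] open={R7}
Step 16: reserve R9 B 4 -> on_hand[A=59 B=49 C=16 D=45] avail[A=53 B=45 C=16 D=45] open={R7,R9}
Step 17: commit R9 -> on_hand[A=59 B=45 C=16 D=45] avail[A=53 B=45 C=16 D=45] open={R7}
Step 18: commit R7 -> on_hand[A=53 B=45 C=16 D=45] avail[A=53 B=45 C=16 D=45] open={}
Step 19: reserve R10 C 5 -> on_hand[A=53 B=45 C=16 D=45] avail[A=53 B=45 C=11 D=45] open={R10}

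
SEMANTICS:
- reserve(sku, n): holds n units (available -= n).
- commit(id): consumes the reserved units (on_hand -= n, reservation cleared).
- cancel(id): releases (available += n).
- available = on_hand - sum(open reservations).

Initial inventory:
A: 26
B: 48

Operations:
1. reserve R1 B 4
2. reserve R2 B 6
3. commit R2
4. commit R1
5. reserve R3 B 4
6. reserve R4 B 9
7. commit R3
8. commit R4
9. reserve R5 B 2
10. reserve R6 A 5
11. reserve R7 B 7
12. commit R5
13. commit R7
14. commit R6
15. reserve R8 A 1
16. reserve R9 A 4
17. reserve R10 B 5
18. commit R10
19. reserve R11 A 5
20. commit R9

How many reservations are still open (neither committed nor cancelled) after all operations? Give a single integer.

Step 1: reserve R1 B 4 -> on_hand[A=26 B=48] avail[A=26 B=44] open={R1}
Step 2: reserve R2 B 6 -> on_hand[A=26 B=48] avail[A=26 B=38] open={R1,R2}
Step 3: commit R2 -> on_hand[A=26 B=42] avail[A=26 B=38] open={R1}
Step 4: commit R1 -> on_hand[A=26 B=38] avail[A=26 B=38] open={}
Step 5: reserve R3 B 4 -> on_hand[A=26 B=38] avail[A=26 B=34] open={R3}
Step 6: reserve R4 B 9 -> on_hand[A=26 B=38] avail[A=26 B=25] open={R3,R4}
Step 7: commit R3 -> on_hand[A=26 B=34] avail[A=26 B=25] open={R4}
Step 8: commit R4 -> on_hand[A=26 B=25] avail[A=26 B=25] open={}
Step 9: reserve R5 B 2 -> on_hand[A=26 B=25] avail[A=26 B=23] open={R5}
Step 10: reserve R6 A 5 -> on_hand[A=26 B=25] avail[A=21 B=23] open={R5,R6}
Step 11: reserve R7 B 7 -> on_hand[A=26 B=25] avail[A=21 B=16] open={R5,R6,R7}
Step 12: commit R5 -> on_hand[A=26 B=23] avail[A=21 B=16] open={R6,R7}
Step 13: commit R7 -> on_hand[A=26 B=16] avail[A=21 B=16] open={R6}
Step 14: commit R6 -> on_hand[A=21 B=16] avail[A=21 B=16] open={}
Step 15: reserve R8 A 1 -> on_hand[A=21 B=16] avail[A=20 B=16] open={R8}
Step 16: reserve R9 A 4 -> on_hand[A=21 B=16] avail[A=16 B=16] open={R8,R9}
Step 17: reserve R10 B 5 -> on_hand[A=21 B=16] avail[A=16 B=11] open={R10,R8,R9}
Step 18: commit R10 -> on_hand[A=21 B=11] avail[A=16 B=11] open={R8,R9}
Step 19: reserve R11 A 5 -> on_hand[A=21 B=11] avail[A=11 B=11] open={R11,R8,R9}
Step 20: commit R9 -> on_hand[A=17 B=11] avail[A=11 B=11] open={R11,R8}
Open reservations: ['R11', 'R8'] -> 2

Answer: 2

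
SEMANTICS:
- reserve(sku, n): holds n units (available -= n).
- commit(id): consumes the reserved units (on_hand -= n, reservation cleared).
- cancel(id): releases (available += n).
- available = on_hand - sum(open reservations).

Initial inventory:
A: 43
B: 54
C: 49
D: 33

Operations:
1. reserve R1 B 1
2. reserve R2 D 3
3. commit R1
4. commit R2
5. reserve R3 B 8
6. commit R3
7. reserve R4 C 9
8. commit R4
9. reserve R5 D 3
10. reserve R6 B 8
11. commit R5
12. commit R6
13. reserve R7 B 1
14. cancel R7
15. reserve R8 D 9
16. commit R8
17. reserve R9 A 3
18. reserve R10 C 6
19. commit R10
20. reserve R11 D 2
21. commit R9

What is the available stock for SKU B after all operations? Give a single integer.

Answer: 37

Derivation:
Step 1: reserve R1 B 1 -> on_hand[A=43 B=54 C=49 D=33] avail[A=43 B=53 C=49 D=33] open={R1}
Step 2: reserve R2 D 3 -> on_hand[A=43 B=54 C=49 D=33] avail[A=43 B=53 C=49 D=30] open={R1,R2}
Step 3: commit R1 -> on_hand[A=43 B=53 C=49 D=33] avail[A=43 B=53 C=49 D=30] open={R2}
Step 4: commit R2 -> on_hand[A=43 B=53 C=49 D=30] avail[A=43 B=53 C=49 D=30] open={}
Step 5: reserve R3 B 8 -> on_hand[A=43 B=53 C=49 D=30] avail[A=43 B=45 C=49 D=30] open={R3}
Step 6: commit R3 -> on_hand[A=43 B=45 C=49 D=30] avail[A=43 B=45 C=49 D=30] open={}
Step 7: reserve R4 C 9 -> on_hand[A=43 B=45 C=49 D=30] avail[A=43 B=45 C=40 D=30] open={R4}
Step 8: commit R4 -> on_hand[A=43 B=45 C=40 D=30] avail[A=43 B=45 C=40 D=30] open={}
Step 9: reserve R5 D 3 -> on_hand[A=43 B=45 C=40 D=30] avail[A=43 B=45 C=40 D=27] open={R5}
Step 10: reserve R6 B 8 -> on_hand[A=43 B=45 C=40 D=30] avail[A=43 B=37 C=40 D=27] open={R5,R6}
Step 11: commit R5 -> on_hand[A=43 B=45 C=40 D=27] avail[A=43 B=37 C=40 D=27] open={R6}
Step 12: commit R6 -> on_hand[A=43 B=37 C=40 D=27] avail[A=43 B=37 C=40 D=27] open={}
Step 13: reserve R7 B 1 -> on_hand[A=43 B=37 C=40 D=27] avail[A=43 B=36 C=40 D=27] open={R7}
Step 14: cancel R7 -> on_hand[A=43 B=37 C=40 D=27] avail[A=43 B=37 C=40 D=27] open={}
Step 15: reserve R8 D 9 -> on_hand[A=43 B=37 C=40 D=27] avail[A=43 B=37 C=40 D=18] open={R8}
Step 16: commit R8 -> on_hand[A=43 B=37 C=40 D=18] avail[A=43 B=37 C=40 D=18] open={}
Step 17: reserve R9 A 3 -> on_hand[A=43 B=37 C=40 D=18] avail[A=40 B=37 C=40 D=18] open={R9}
Step 18: reserve R10 C 6 -> on_hand[A=43 B=37 C=40 D=18] avail[A=40 B=37 C=34 D=18] open={R10,R9}
Step 19: commit R10 -> on_hand[A=43 B=37 C=34 D=18] avail[A=40 B=37 C=34 D=18] open={R9}
Step 20: reserve R11 D 2 -> on_hand[A=43 B=37 C=34 D=18] avail[A=40 B=37 C=34 D=16] open={R11,R9}
Step 21: commit R9 -> on_hand[A=40 B=37 C=34 D=18] avail[A=40 B=37 C=34 D=16] open={R11}
Final available[B] = 37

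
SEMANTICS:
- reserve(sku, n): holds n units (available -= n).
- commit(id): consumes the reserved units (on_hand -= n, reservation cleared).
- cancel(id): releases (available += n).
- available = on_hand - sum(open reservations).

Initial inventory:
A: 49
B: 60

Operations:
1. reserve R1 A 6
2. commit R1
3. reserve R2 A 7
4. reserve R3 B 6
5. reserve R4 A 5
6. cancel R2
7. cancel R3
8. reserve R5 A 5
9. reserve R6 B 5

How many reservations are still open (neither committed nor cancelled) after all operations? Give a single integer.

Answer: 3

Derivation:
Step 1: reserve R1 A 6 -> on_hand[A=49 B=60] avail[A=43 B=60] open={R1}
Step 2: commit R1 -> on_hand[A=43 B=60] avail[A=43 B=60] open={}
Step 3: reserve R2 A 7 -> on_hand[A=43 B=60] avail[A=36 B=60] open={R2}
Step 4: reserve R3 B 6 -> on_hand[A=43 B=60] avail[A=36 B=54] open={R2,R3}
Step 5: reserve R4 A 5 -> on_hand[A=43 B=60] avail[A=31 B=54] open={R2,R3,R4}
Step 6: cancel R2 -> on_hand[A=43 B=60] avail[A=38 B=54] open={R3,R4}
Step 7: cancel R3 -> on_hand[A=43 B=60] avail[A=38 B=60] open={R4}
Step 8: reserve R5 A 5 -> on_hand[A=43 B=60] avail[A=33 B=60] open={R4,R5}
Step 9: reserve R6 B 5 -> on_hand[A=43 B=60] avail[A=33 B=55] open={R4,R5,R6}
Open reservations: ['R4', 'R5', 'R6'] -> 3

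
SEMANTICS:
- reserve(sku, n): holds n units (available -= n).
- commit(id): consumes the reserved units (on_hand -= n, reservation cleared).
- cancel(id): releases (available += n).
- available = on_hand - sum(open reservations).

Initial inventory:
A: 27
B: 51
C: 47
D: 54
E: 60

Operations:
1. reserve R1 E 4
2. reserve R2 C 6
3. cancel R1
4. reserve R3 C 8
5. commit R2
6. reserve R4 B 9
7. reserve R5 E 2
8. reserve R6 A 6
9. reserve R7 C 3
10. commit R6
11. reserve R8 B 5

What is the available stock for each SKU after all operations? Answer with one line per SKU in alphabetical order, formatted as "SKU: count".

Answer: A: 21
B: 37
C: 30
D: 54
E: 58

Derivation:
Step 1: reserve R1 E 4 -> on_hand[A=27 B=51 C=47 D=54 E=60] avail[A=27 B=51 C=47 D=54 E=56] open={R1}
Step 2: reserve R2 C 6 -> on_hand[A=27 B=51 C=47 D=54 E=60] avail[A=27 B=51 C=41 D=54 E=56] open={R1,R2}
Step 3: cancel R1 -> on_hand[A=27 B=51 C=47 D=54 E=60] avail[A=27 B=51 C=41 D=54 E=60] open={R2}
Step 4: reserve R3 C 8 -> on_hand[A=27 B=51 C=47 D=54 E=60] avail[A=27 B=51 C=33 D=54 E=60] open={R2,R3}
Step 5: commit R2 -> on_hand[A=27 B=51 C=41 D=54 E=60] avail[A=27 B=51 C=33 D=54 E=60] open={R3}
Step 6: reserve R4 B 9 -> on_hand[A=27 B=51 C=41 D=54 E=60] avail[A=27 B=42 C=33 D=54 E=60] open={R3,R4}
Step 7: reserve R5 E 2 -> on_hand[A=27 B=51 C=41 D=54 E=60] avail[A=27 B=42 C=33 D=54 E=58] open={R3,R4,R5}
Step 8: reserve R6 A 6 -> on_hand[A=27 B=51 C=41 D=54 E=60] avail[A=21 B=42 C=33 D=54 E=58] open={R3,R4,R5,R6}
Step 9: reserve R7 C 3 -> on_hand[A=27 B=51 C=41 D=54 E=60] avail[A=21 B=42 C=30 D=54 E=58] open={R3,R4,R5,R6,R7}
Step 10: commit R6 -> on_hand[A=21 B=51 C=41 D=54 E=60] avail[A=21 B=42 C=30 D=54 E=58] open={R3,R4,R5,R7}
Step 11: reserve R8 B 5 -> on_hand[A=21 B=51 C=41 D=54 E=60] avail[A=21 B=37 C=30 D=54 E=58] open={R3,R4,R5,R7,R8}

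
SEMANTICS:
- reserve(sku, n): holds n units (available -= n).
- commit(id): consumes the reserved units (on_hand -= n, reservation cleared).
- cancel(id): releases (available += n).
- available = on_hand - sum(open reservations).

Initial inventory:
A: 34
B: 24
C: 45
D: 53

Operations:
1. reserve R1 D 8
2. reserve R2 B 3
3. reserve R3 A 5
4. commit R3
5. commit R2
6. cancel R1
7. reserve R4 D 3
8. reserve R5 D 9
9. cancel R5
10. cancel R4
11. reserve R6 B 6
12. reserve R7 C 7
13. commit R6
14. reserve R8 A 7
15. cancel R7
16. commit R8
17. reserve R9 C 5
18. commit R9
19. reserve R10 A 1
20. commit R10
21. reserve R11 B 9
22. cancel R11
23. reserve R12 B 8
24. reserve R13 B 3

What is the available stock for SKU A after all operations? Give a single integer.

Answer: 21

Derivation:
Step 1: reserve R1 D 8 -> on_hand[A=34 B=24 C=45 D=53] avail[A=34 B=24 C=45 D=45] open={R1}
Step 2: reserve R2 B 3 -> on_hand[A=34 B=24 C=45 D=53] avail[A=34 B=21 C=45 D=45] open={R1,R2}
Step 3: reserve R3 A 5 -> on_hand[A=34 B=24 C=45 D=53] avail[A=29 B=21 C=45 D=45] open={R1,R2,R3}
Step 4: commit R3 -> on_hand[A=29 B=24 C=45 D=53] avail[A=29 B=21 C=45 D=45] open={R1,R2}
Step 5: commit R2 -> on_hand[A=29 B=21 C=45 D=53] avail[A=29 B=21 C=45 D=45] open={R1}
Step 6: cancel R1 -> on_hand[A=29 B=21 C=45 D=53] avail[A=29 B=21 C=45 D=53] open={}
Step 7: reserve R4 D 3 -> on_hand[A=29 B=21 C=45 D=53] avail[A=29 B=21 C=45 D=50] open={R4}
Step 8: reserve R5 D 9 -> on_hand[A=29 B=21 C=45 D=53] avail[A=29 B=21 C=45 D=41] open={R4,R5}
Step 9: cancel R5 -> on_hand[A=29 B=21 C=45 D=53] avail[A=29 B=21 C=45 D=50] open={R4}
Step 10: cancel R4 -> on_hand[A=29 B=21 C=45 D=53] avail[A=29 B=21 C=45 D=53] open={}
Step 11: reserve R6 B 6 -> on_hand[A=29 B=21 C=45 D=53] avail[A=29 B=15 C=45 D=53] open={R6}
Step 12: reserve R7 C 7 -> on_hand[A=29 B=21 C=45 D=53] avail[A=29 B=15 C=38 D=53] open={R6,R7}
Step 13: commit R6 -> on_hand[A=29 B=15 C=45 D=53] avail[A=29 B=15 C=38 D=53] open={R7}
Step 14: reserve R8 A 7 -> on_hand[A=29 B=15 C=45 D=53] avail[A=22 B=15 C=38 D=53] open={R7,R8}
Step 15: cancel R7 -> on_hand[A=29 B=15 C=45 D=53] avail[A=22 B=15 C=45 D=53] open={R8}
Step 16: commit R8 -> on_hand[A=22 B=15 C=45 D=53] avail[A=22 B=15 C=45 D=53] open={}
Step 17: reserve R9 C 5 -> on_hand[A=22 B=15 C=45 D=53] avail[A=22 B=15 C=40 D=53] open={R9}
Step 18: commit R9 -> on_hand[A=22 B=15 C=40 D=53] avail[A=22 B=15 C=40 D=53] open={}
Step 19: reserve R10 A 1 -> on_hand[A=22 B=15 C=40 D=53] avail[A=21 B=15 C=40 D=53] open={R10}
Step 20: commit R10 -> on_hand[A=21 B=15 C=40 D=53] avail[A=21 B=15 C=40 D=53] open={}
Step 21: reserve R11 B 9 -> on_hand[A=21 B=15 C=40 D=53] avail[A=21 B=6 C=40 D=53] open={R11}
Step 22: cancel R11 -> on_hand[A=21 B=15 C=40 D=53] avail[A=21 B=15 C=40 D=53] open={}
Step 23: reserve R12 B 8 -> on_hand[A=21 B=15 C=40 D=53] avail[A=21 B=7 C=40 D=53] open={R12}
Step 24: reserve R13 B 3 -> on_hand[A=21 B=15 C=40 D=53] avail[A=21 B=4 C=40 D=53] open={R12,R13}
Final available[A] = 21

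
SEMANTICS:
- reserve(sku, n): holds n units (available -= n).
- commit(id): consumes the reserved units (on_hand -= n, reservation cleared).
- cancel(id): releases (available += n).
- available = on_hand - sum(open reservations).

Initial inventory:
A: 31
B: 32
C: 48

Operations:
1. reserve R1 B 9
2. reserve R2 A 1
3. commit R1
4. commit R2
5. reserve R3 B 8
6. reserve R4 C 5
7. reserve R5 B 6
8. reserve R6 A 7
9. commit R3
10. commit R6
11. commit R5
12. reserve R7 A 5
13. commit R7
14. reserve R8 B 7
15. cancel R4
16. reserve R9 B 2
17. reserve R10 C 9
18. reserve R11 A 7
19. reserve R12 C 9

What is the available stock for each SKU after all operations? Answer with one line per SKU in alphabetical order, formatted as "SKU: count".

Answer: A: 11
B: 0
C: 30

Derivation:
Step 1: reserve R1 B 9 -> on_hand[A=31 B=32 C=48] avail[A=31 B=23 C=48] open={R1}
Step 2: reserve R2 A 1 -> on_hand[A=31 B=32 C=48] avail[A=30 B=23 C=48] open={R1,R2}
Step 3: commit R1 -> on_hand[A=31 B=23 C=48] avail[A=30 B=23 C=48] open={R2}
Step 4: commit R2 -> on_hand[A=30 B=23 C=48] avail[A=30 B=23 C=48] open={}
Step 5: reserve R3 B 8 -> on_hand[A=30 B=23 C=48] avail[A=30 B=15 C=48] open={R3}
Step 6: reserve R4 C 5 -> on_hand[A=30 B=23 C=48] avail[A=30 B=15 C=43] open={R3,R4}
Step 7: reserve R5 B 6 -> on_hand[A=30 B=23 C=48] avail[A=30 B=9 C=43] open={R3,R4,R5}
Step 8: reserve R6 A 7 -> on_hand[A=30 B=23 C=48] avail[A=23 B=9 C=43] open={R3,R4,R5,R6}
Step 9: commit R3 -> on_hand[A=30 B=15 C=48] avail[A=23 B=9 C=43] open={R4,R5,R6}
Step 10: commit R6 -> on_hand[A=23 B=15 C=48] avail[A=23 B=9 C=43] open={R4,R5}
Step 11: commit R5 -> on_hand[A=23 B=9 C=48] avail[A=23 B=9 C=43] open={R4}
Step 12: reserve R7 A 5 -> on_hand[A=23 B=9 C=48] avail[A=18 B=9 C=43] open={R4,R7}
Step 13: commit R7 -> on_hand[A=18 B=9 C=48] avail[A=18 B=9 C=43] open={R4}
Step 14: reserve R8 B 7 -> on_hand[A=18 B=9 C=48] avail[A=18 B=2 C=43] open={R4,R8}
Step 15: cancel R4 -> on_hand[A=18 B=9 C=48] avail[A=18 B=2 C=48] open={R8}
Step 16: reserve R9 B 2 -> on_hand[A=18 B=9 C=48] avail[A=18 B=0 C=48] open={R8,R9}
Step 17: reserve R10 C 9 -> on_hand[A=18 B=9 C=48] avail[A=18 B=0 C=39] open={R10,R8,R9}
Step 18: reserve R11 A 7 -> on_hand[A=18 B=9 C=48] avail[A=11 B=0 C=39] open={R10,R11,R8,R9}
Step 19: reserve R12 C 9 -> on_hand[A=18 B=9 C=48] avail[A=11 B=0 C=30] open={R10,R11,R12,R8,R9}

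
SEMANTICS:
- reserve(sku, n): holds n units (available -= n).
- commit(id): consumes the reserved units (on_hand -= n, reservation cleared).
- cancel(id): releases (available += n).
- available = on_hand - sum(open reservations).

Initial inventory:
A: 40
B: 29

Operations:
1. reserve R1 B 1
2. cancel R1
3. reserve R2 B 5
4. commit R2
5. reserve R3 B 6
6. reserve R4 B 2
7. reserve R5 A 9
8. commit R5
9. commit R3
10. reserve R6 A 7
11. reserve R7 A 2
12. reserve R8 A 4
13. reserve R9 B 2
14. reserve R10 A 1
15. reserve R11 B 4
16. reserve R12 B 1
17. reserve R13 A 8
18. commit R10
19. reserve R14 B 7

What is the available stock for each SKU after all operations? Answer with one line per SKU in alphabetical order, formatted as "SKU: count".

Step 1: reserve R1 B 1 -> on_hand[A=40 B=29] avail[A=40 B=28] open={R1}
Step 2: cancel R1 -> on_hand[A=40 B=29] avail[A=40 B=29] open={}
Step 3: reserve R2 B 5 -> on_hand[A=40 B=29] avail[A=40 B=24] open={R2}
Step 4: commit R2 -> on_hand[A=40 B=24] avail[A=40 B=24] open={}
Step 5: reserve R3 B 6 -> on_hand[A=40 B=24] avail[A=40 B=18] open={R3}
Step 6: reserve R4 B 2 -> on_hand[A=40 B=24] avail[A=40 B=16] open={R3,R4}
Step 7: reserve R5 A 9 -> on_hand[A=40 B=24] avail[A=31 B=16] open={R3,R4,R5}
Step 8: commit R5 -> on_hand[A=31 B=24] avail[A=31 B=16] open={R3,R4}
Step 9: commit R3 -> on_hand[A=31 B=18] avail[A=31 B=16] open={R4}
Step 10: reserve R6 A 7 -> on_hand[A=31 B=18] avail[A=24 B=16] open={R4,R6}
Step 11: reserve R7 A 2 -> on_hand[A=31 B=18] avail[A=22 B=16] open={R4,R6,R7}
Step 12: reserve R8 A 4 -> on_hand[A=31 B=18] avail[A=18 B=16] open={R4,R6,R7,R8}
Step 13: reserve R9 B 2 -> on_hand[A=31 B=18] avail[A=18 B=14] open={R4,R6,R7,R8,R9}
Step 14: reserve R10 A 1 -> on_hand[A=31 B=18] avail[A=17 B=14] open={R10,R4,R6,R7,R8,R9}
Step 15: reserve R11 B 4 -> on_hand[A=31 B=18] avail[A=17 B=10] open={R10,R11,R4,R6,R7,R8,R9}
Step 16: reserve R12 B 1 -> on_hand[A=31 B=18] avail[A=17 B=9] open={R10,R11,R12,R4,R6,R7,R8,R9}
Step 17: reserve R13 A 8 -> on_hand[A=31 B=18] avail[A=9 B=9] open={R10,R11,R12,R13,R4,R6,R7,R8,R9}
Step 18: commit R10 -> on_hand[A=30 B=18] avail[A=9 B=9] open={R11,R12,R13,R4,R6,R7,R8,R9}
Step 19: reserve R14 B 7 -> on_hand[A=30 B=18] avail[A=9 B=2] open={R11,R12,R13,R14,R4,R6,R7,R8,R9}

Answer: A: 9
B: 2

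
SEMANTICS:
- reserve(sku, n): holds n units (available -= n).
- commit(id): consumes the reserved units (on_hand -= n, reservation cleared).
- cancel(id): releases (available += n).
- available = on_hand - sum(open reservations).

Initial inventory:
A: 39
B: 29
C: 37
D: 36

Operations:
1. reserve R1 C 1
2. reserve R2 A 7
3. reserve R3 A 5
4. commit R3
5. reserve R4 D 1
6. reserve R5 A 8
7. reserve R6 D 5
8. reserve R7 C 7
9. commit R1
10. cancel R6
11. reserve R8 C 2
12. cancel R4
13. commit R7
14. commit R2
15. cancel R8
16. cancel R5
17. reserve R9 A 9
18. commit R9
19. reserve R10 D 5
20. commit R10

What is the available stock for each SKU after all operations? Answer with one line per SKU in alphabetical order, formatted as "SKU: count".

Step 1: reserve R1 C 1 -> on_hand[A=39 B=29 C=37 D=36] avail[A=39 B=29 C=36 D=36] open={R1}
Step 2: reserve R2 A 7 -> on_hand[A=39 B=29 C=37 D=36] avail[A=32 B=29 C=36 D=36] open={R1,R2}
Step 3: reserve R3 A 5 -> on_hand[A=39 B=29 C=37 D=36] avail[A=27 B=29 C=36 D=36] open={R1,R2,R3}
Step 4: commit R3 -> on_hand[A=34 B=29 C=37 D=36] avail[A=27 B=29 C=36 D=36] open={R1,R2}
Step 5: reserve R4 D 1 -> on_hand[A=34 B=29 C=37 D=36] avail[A=27 B=29 C=36 D=35] open={R1,R2,R4}
Step 6: reserve R5 A 8 -> on_hand[A=34 B=29 C=37 D=36] avail[A=19 B=29 C=36 D=35] open={R1,R2,R4,R5}
Step 7: reserve R6 D 5 -> on_hand[A=34 B=29 C=37 D=36] avail[A=19 B=29 C=36 D=30] open={R1,R2,R4,R5,R6}
Step 8: reserve R7 C 7 -> on_hand[A=34 B=29 C=37 D=36] avail[A=19 B=29 C=29 D=30] open={R1,R2,R4,R5,R6,R7}
Step 9: commit R1 -> on_hand[A=34 B=29 C=36 D=36] avail[A=19 B=29 C=29 D=30] open={R2,R4,R5,R6,R7}
Step 10: cancel R6 -> on_hand[A=34 B=29 C=36 D=36] avail[A=19 B=29 C=29 D=35] open={R2,R4,R5,R7}
Step 11: reserve R8 C 2 -> on_hand[A=34 B=29 C=36 D=36] avail[A=19 B=29 C=27 D=35] open={R2,R4,R5,R7,R8}
Step 12: cancel R4 -> on_hand[A=34 B=29 C=36 D=36] avail[A=19 B=29 C=27 D=36] open={R2,R5,R7,R8}
Step 13: commit R7 -> on_hand[A=34 B=29 C=29 D=36] avail[A=19 B=29 C=27 D=36] open={R2,R5,R8}
Step 14: commit R2 -> on_hand[A=27 B=29 C=29 D=36] avail[A=19 B=29 C=27 D=36] open={R5,R8}
Step 15: cancel R8 -> on_hand[A=27 B=29 C=29 D=36] avail[A=19 B=29 C=29 D=36] open={R5}
Step 16: cancel R5 -> on_hand[A=27 B=29 C=29 D=36] avail[A=27 B=29 C=29 D=36] open={}
Step 17: reserve R9 A 9 -> on_hand[A=27 B=29 C=29 D=36] avail[A=18 B=29 C=29 D=36] open={R9}
Step 18: commit R9 -> on_hand[A=18 B=29 C=29 D=36] avail[A=18 B=29 C=29 D=36] open={}
Step 19: reserve R10 D 5 -> on_hand[A=18 B=29 C=29 D=36] avail[A=18 B=29 C=29 D=31] open={R10}
Step 20: commit R10 -> on_hand[A=18 B=29 C=29 D=31] avail[A=18 B=29 C=29 D=31] open={}

Answer: A: 18
B: 29
C: 29
D: 31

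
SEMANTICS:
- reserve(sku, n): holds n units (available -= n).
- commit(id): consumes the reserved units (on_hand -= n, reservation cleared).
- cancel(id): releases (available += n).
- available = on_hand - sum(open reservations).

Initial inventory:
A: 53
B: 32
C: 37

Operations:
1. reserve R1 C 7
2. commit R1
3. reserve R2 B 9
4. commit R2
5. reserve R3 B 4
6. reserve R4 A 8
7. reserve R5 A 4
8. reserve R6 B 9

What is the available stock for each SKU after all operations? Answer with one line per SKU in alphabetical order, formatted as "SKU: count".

Step 1: reserve R1 C 7 -> on_hand[A=53 B=32 C=37] avail[A=53 B=32 C=30] open={R1}
Step 2: commit R1 -> on_hand[A=53 B=32 C=30] avail[A=53 B=32 C=30] open={}
Step 3: reserve R2 B 9 -> on_hand[A=53 B=32 C=30] avail[A=53 B=23 C=30] open={R2}
Step 4: commit R2 -> on_hand[A=53 B=23 C=30] avail[A=53 B=23 C=30] open={}
Step 5: reserve R3 B 4 -> on_hand[A=53 B=23 C=30] avail[A=53 B=19 C=30] open={R3}
Step 6: reserve R4 A 8 -> on_hand[A=53 B=23 C=30] avail[A=45 B=19 C=30] open={R3,R4}
Step 7: reserve R5 A 4 -> on_hand[A=53 B=23 C=30] avail[A=41 B=19 C=30] open={R3,R4,R5}
Step 8: reserve R6 B 9 -> on_hand[A=53 B=23 C=30] avail[A=41 B=10 C=30] open={R3,R4,R5,R6}

Answer: A: 41
B: 10
C: 30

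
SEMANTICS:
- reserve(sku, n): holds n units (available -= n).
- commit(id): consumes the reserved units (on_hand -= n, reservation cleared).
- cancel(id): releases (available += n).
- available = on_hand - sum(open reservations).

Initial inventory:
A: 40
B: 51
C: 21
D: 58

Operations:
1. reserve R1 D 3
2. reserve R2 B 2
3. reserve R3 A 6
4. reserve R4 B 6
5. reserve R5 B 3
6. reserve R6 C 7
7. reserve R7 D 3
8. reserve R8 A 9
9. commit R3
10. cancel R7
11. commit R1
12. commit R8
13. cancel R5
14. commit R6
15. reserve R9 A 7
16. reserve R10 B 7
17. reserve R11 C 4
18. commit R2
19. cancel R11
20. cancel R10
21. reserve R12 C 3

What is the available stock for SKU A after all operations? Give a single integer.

Step 1: reserve R1 D 3 -> on_hand[A=40 B=51 C=21 D=58] avail[A=40 B=51 C=21 D=55] open={R1}
Step 2: reserve R2 B 2 -> on_hand[A=40 B=51 C=21 D=58] avail[A=40 B=49 C=21 D=55] open={R1,R2}
Step 3: reserve R3 A 6 -> on_hand[A=40 B=51 C=21 D=58] avail[A=34 B=49 C=21 D=55] open={R1,R2,R3}
Step 4: reserve R4 B 6 -> on_hand[A=40 B=51 C=21 D=58] avail[A=34 B=43 C=21 D=55] open={R1,R2,R3,R4}
Step 5: reserve R5 B 3 -> on_hand[A=40 B=51 C=21 D=58] avail[A=34 B=40 C=21 D=55] open={R1,R2,R3,R4,R5}
Step 6: reserve R6 C 7 -> on_hand[A=40 B=51 C=21 D=58] avail[A=34 B=40 C=14 D=55] open={R1,R2,R3,R4,R5,R6}
Step 7: reserve R7 D 3 -> on_hand[A=40 B=51 C=21 D=58] avail[A=34 B=40 C=14 D=52] open={R1,R2,R3,R4,R5,R6,R7}
Step 8: reserve R8 A 9 -> on_hand[A=40 B=51 C=21 D=58] avail[A=25 B=40 C=14 D=52] open={R1,R2,R3,R4,R5,R6,R7,R8}
Step 9: commit R3 -> on_hand[A=34 B=51 C=21 D=58] avail[A=25 B=40 C=14 D=52] open={R1,R2,R4,R5,R6,R7,R8}
Step 10: cancel R7 -> on_hand[A=34 B=51 C=21 D=58] avail[A=25 B=40 C=14 D=55] open={R1,R2,R4,R5,R6,R8}
Step 11: commit R1 -> on_hand[A=34 B=51 C=21 D=55] avail[A=25 B=40 C=14 D=55] open={R2,R4,R5,R6,R8}
Step 12: commit R8 -> on_hand[A=25 B=51 C=21 D=55] avail[A=25 B=40 C=14 D=55] open={R2,R4,R5,R6}
Step 13: cancel R5 -> on_hand[A=25 B=51 C=21 D=55] avail[A=25 B=43 C=14 D=55] open={R2,R4,R6}
Step 14: commit R6 -> on_hand[A=25 B=51 C=14 D=55] avail[A=25 B=43 C=14 D=55] open={R2,R4}
Step 15: reserve R9 A 7 -> on_hand[A=25 B=51 C=14 D=55] avail[A=18 B=43 C=14 D=55] open={R2,R4,R9}
Step 16: reserve R10 B 7 -> on_hand[A=25 B=51 C=14 D=55] avail[A=18 B=36 C=14 D=55] open={R10,R2,R4,R9}
Step 17: reserve R11 C 4 -> on_hand[A=25 B=51 C=14 D=55] avail[A=18 B=36 C=10 D=55] open={R10,R11,R2,R4,R9}
Step 18: commit R2 -> on_hand[A=25 B=49 C=14 D=55] avail[A=18 B=36 C=10 D=55] open={R10,R11,R4,R9}
Step 19: cancel R11 -> on_hand[A=25 B=49 C=14 D=55] avail[A=18 B=36 C=14 D=55] open={R10,R4,R9}
Step 20: cancel R10 -> on_hand[A=25 B=49 C=14 D=55] avail[A=18 B=43 C=14 D=55] open={R4,R9}
Step 21: reserve R12 C 3 -> on_hand[A=25 B=49 C=14 D=55] avail[A=18 B=43 C=11 D=55] open={R12,R4,R9}
Final available[A] = 18

Answer: 18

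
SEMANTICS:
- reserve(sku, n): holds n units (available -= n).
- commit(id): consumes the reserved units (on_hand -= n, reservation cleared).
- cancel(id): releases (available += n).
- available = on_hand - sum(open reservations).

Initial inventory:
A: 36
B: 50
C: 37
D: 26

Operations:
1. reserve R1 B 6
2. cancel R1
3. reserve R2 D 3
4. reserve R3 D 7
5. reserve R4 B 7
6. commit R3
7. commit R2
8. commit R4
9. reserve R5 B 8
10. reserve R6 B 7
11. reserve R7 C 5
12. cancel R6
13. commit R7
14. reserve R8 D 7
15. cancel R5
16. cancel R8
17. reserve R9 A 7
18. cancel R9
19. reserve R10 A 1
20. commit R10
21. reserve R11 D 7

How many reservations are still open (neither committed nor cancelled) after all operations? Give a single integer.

Answer: 1

Derivation:
Step 1: reserve R1 B 6 -> on_hand[A=36 B=50 C=37 D=26] avail[A=36 B=44 C=37 D=26] open={R1}
Step 2: cancel R1 -> on_hand[A=36 B=50 C=37 D=26] avail[A=36 B=50 C=37 D=26] open={}
Step 3: reserve R2 D 3 -> on_hand[A=36 B=50 C=37 D=26] avail[A=36 B=50 C=37 D=23] open={R2}
Step 4: reserve R3 D 7 -> on_hand[A=36 B=50 C=37 D=26] avail[A=36 B=50 C=37 D=16] open={R2,R3}
Step 5: reserve R4 B 7 -> on_hand[A=36 B=50 C=37 D=26] avail[A=36 B=43 C=37 D=16] open={R2,R3,R4}
Step 6: commit R3 -> on_hand[A=36 B=50 C=37 D=19] avail[A=36 B=43 C=37 D=16] open={R2,R4}
Step 7: commit R2 -> on_hand[A=36 B=50 C=37 D=16] avail[A=36 B=43 C=37 D=16] open={R4}
Step 8: commit R4 -> on_hand[A=36 B=43 C=37 D=16] avail[A=36 B=43 C=37 D=16] open={}
Step 9: reserve R5 B 8 -> on_hand[A=36 B=43 C=37 D=16] avail[A=36 B=35 C=37 D=16] open={R5}
Step 10: reserve R6 B 7 -> on_hand[A=36 B=43 C=37 D=16] avail[A=36 B=28 C=37 D=16] open={R5,R6}
Step 11: reserve R7 C 5 -> on_hand[A=36 B=43 C=37 D=16] avail[A=36 B=28 C=32 D=16] open={R5,R6,R7}
Step 12: cancel R6 -> on_hand[A=36 B=43 C=37 D=16] avail[A=36 B=35 C=32 D=16] open={R5,R7}
Step 13: commit R7 -> on_hand[A=36 B=43 C=32 D=16] avail[A=36 B=35 C=32 D=16] open={R5}
Step 14: reserve R8 D 7 -> on_hand[A=36 B=43 C=32 D=16] avail[A=36 B=35 C=32 D=9] open={R5,R8}
Step 15: cancel R5 -> on_hand[A=36 B=43 C=32 D=16] avail[A=36 B=43 C=32 D=9] open={R8}
Step 16: cancel R8 -> on_hand[A=36 B=43 C=32 D=16] avail[A=36 B=43 C=32 D=16] open={}
Step 17: reserve R9 A 7 -> on_hand[A=36 B=43 C=32 D=16] avail[A=29 B=43 C=32 D=16] open={R9}
Step 18: cancel R9 -> on_hand[A=36 B=43 C=32 D=16] avail[A=36 B=43 C=32 D=16] open={}
Step 19: reserve R10 A 1 -> on_hand[A=36 B=43 C=32 D=16] avail[A=35 B=43 C=32 D=16] open={R10}
Step 20: commit R10 -> on_hand[A=35 B=43 C=32 D=16] avail[A=35 B=43 C=32 D=16] open={}
Step 21: reserve R11 D 7 -> on_hand[A=35 B=43 C=32 D=16] avail[A=35 B=43 C=32 D=9] open={R11}
Open reservations: ['R11'] -> 1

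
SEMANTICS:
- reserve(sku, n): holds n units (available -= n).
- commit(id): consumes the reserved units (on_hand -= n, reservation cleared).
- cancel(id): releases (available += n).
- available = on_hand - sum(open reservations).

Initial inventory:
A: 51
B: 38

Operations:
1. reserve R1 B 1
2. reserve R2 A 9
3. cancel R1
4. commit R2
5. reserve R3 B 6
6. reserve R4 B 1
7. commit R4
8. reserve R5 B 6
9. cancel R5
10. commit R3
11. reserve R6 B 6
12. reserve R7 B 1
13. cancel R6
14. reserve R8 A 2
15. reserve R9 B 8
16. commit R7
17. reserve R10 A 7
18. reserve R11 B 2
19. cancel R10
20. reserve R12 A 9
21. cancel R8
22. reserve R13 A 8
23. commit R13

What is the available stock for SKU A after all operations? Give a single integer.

Answer: 25

Derivation:
Step 1: reserve R1 B 1 -> on_hand[A=51 B=38] avail[A=51 B=37] open={R1}
Step 2: reserve R2 A 9 -> on_hand[A=51 B=38] avail[A=42 B=37] open={R1,R2}
Step 3: cancel R1 -> on_hand[A=51 B=38] avail[A=42 B=38] open={R2}
Step 4: commit R2 -> on_hand[A=42 B=38] avail[A=42 B=38] open={}
Step 5: reserve R3 B 6 -> on_hand[A=42 B=38] avail[A=42 B=32] open={R3}
Step 6: reserve R4 B 1 -> on_hand[A=42 B=38] avail[A=42 B=31] open={R3,R4}
Step 7: commit R4 -> on_hand[A=42 B=37] avail[A=42 B=31] open={R3}
Step 8: reserve R5 B 6 -> on_hand[A=42 B=37] avail[A=42 B=25] open={R3,R5}
Step 9: cancel R5 -> on_hand[A=42 B=37] avail[A=42 B=31] open={R3}
Step 10: commit R3 -> on_hand[A=42 B=31] avail[A=42 B=31] open={}
Step 11: reserve R6 B 6 -> on_hand[A=42 B=31] avail[A=42 B=25] open={R6}
Step 12: reserve R7 B 1 -> on_hand[A=42 B=31] avail[A=42 B=24] open={R6,R7}
Step 13: cancel R6 -> on_hand[A=42 B=31] avail[A=42 B=30] open={R7}
Step 14: reserve R8 A 2 -> on_hand[A=42 B=31] avail[A=40 B=30] open={R7,R8}
Step 15: reserve R9 B 8 -> on_hand[A=42 B=31] avail[A=40 B=22] open={R7,R8,R9}
Step 16: commit R7 -> on_hand[A=42 B=30] avail[A=40 B=22] open={R8,R9}
Step 17: reserve R10 A 7 -> on_hand[A=42 B=30] avail[A=33 B=22] open={R10,R8,R9}
Step 18: reserve R11 B 2 -> on_hand[A=42 B=30] avail[A=33 B=20] open={R10,R11,R8,R9}
Step 19: cancel R10 -> on_hand[A=42 B=30] avail[A=40 B=20] open={R11,R8,R9}
Step 20: reserve R12 A 9 -> on_hand[A=42 B=30] avail[A=31 B=20] open={R11,R12,R8,R9}
Step 21: cancel R8 -> on_hand[A=42 B=30] avail[A=33 B=20] open={R11,R12,R9}
Step 22: reserve R13 A 8 -> on_hand[A=42 B=30] avail[A=25 B=20] open={R11,R12,R13,R9}
Step 23: commit R13 -> on_hand[A=34 B=30] avail[A=25 B=20] open={R11,R12,R9}
Final available[A] = 25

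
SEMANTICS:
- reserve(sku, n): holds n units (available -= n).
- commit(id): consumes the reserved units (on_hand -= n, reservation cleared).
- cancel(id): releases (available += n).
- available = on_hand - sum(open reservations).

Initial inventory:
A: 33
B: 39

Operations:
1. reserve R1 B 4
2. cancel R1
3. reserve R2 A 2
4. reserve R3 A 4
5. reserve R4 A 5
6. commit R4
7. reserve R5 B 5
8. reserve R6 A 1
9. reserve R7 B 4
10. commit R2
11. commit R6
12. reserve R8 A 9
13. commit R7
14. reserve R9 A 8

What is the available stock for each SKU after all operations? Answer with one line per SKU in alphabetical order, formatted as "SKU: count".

Answer: A: 4
B: 30

Derivation:
Step 1: reserve R1 B 4 -> on_hand[A=33 B=39] avail[A=33 B=35] open={R1}
Step 2: cancel R1 -> on_hand[A=33 B=39] avail[A=33 B=39] open={}
Step 3: reserve R2 A 2 -> on_hand[A=33 B=39] avail[A=31 B=39] open={R2}
Step 4: reserve R3 A 4 -> on_hand[A=33 B=39] avail[A=27 B=39] open={R2,R3}
Step 5: reserve R4 A 5 -> on_hand[A=33 B=39] avail[A=22 B=39] open={R2,R3,R4}
Step 6: commit R4 -> on_hand[A=28 B=39] avail[A=22 B=39] open={R2,R3}
Step 7: reserve R5 B 5 -> on_hand[A=28 B=39] avail[A=22 B=34] open={R2,R3,R5}
Step 8: reserve R6 A 1 -> on_hand[A=28 B=39] avail[A=21 B=34] open={R2,R3,R5,R6}
Step 9: reserve R7 B 4 -> on_hand[A=28 B=39] avail[A=21 B=30] open={R2,R3,R5,R6,R7}
Step 10: commit R2 -> on_hand[A=26 B=39] avail[A=21 B=30] open={R3,R5,R6,R7}
Step 11: commit R6 -> on_hand[A=25 B=39] avail[A=21 B=30] open={R3,R5,R7}
Step 12: reserve R8 A 9 -> on_hand[A=25 B=39] avail[A=12 B=30] open={R3,R5,R7,R8}
Step 13: commit R7 -> on_hand[A=25 B=35] avail[A=12 B=30] open={R3,R5,R8}
Step 14: reserve R9 A 8 -> on_hand[A=25 B=35] avail[A=4 B=30] open={R3,R5,R8,R9}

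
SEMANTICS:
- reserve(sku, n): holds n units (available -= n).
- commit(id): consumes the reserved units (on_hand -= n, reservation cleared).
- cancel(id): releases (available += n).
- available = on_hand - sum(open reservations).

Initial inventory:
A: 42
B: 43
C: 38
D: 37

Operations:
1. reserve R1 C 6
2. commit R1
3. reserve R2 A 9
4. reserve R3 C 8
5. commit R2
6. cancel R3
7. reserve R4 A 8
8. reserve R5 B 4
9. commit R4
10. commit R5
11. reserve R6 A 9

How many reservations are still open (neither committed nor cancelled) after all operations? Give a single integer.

Step 1: reserve R1 C 6 -> on_hand[A=42 B=43 C=38 D=37] avail[A=42 B=43 C=32 D=37] open={R1}
Step 2: commit R1 -> on_hand[A=42 B=43 C=32 D=37] avail[A=42 B=43 C=32 D=37] open={}
Step 3: reserve R2 A 9 -> on_hand[A=42 B=43 C=32 D=37] avail[A=33 B=43 C=32 D=37] open={R2}
Step 4: reserve R3 C 8 -> on_hand[A=42 B=43 C=32 D=37] avail[A=33 B=43 C=24 D=37] open={R2,R3}
Step 5: commit R2 -> on_hand[A=33 B=43 C=32 D=37] avail[A=33 B=43 C=24 D=37] open={R3}
Step 6: cancel R3 -> on_hand[A=33 B=43 C=32 D=37] avail[A=33 B=43 C=32 D=37] open={}
Step 7: reserve R4 A 8 -> on_hand[A=33 B=43 C=32 D=37] avail[A=25 B=43 C=32 D=37] open={R4}
Step 8: reserve R5 B 4 -> on_hand[A=33 B=43 C=32 D=37] avail[A=25 B=39 C=32 D=37] open={R4,R5}
Step 9: commit R4 -> on_hand[A=25 B=43 C=32 D=37] avail[A=25 B=39 C=32 D=37] open={R5}
Step 10: commit R5 -> on_hand[A=25 B=39 C=32 D=37] avail[A=25 B=39 C=32 D=37] open={}
Step 11: reserve R6 A 9 -> on_hand[A=25 B=39 C=32 D=37] avail[A=16 B=39 C=32 D=37] open={R6}
Open reservations: ['R6'] -> 1

Answer: 1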